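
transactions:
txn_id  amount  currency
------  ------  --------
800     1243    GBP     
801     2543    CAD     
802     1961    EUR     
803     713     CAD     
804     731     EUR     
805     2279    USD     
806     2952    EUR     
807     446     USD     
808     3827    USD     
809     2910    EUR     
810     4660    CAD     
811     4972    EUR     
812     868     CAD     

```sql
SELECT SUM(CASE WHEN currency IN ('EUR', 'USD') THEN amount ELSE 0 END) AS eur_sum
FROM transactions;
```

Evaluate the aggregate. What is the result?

txn_id=800: ✗
txn_id=801: ✗
txn_id=802: ✓ → 1961
txn_id=803: ✗
txn_id=804: ✓ → 731
txn_id=805: ✓ → 2279
txn_id=806: ✓ → 2952
txn_id=807: ✓ → 446
txn_id=808: ✓ → 3827
txn_id=809: ✓ → 2910
txn_id=810: ✗
txn_id=811: ✓ → 4972
txn_id=812: ✗
eur_sum = 1961 + 731 + 2279 + 2952 + 446 + 3827 + 2910 + 4972 = 20078

20078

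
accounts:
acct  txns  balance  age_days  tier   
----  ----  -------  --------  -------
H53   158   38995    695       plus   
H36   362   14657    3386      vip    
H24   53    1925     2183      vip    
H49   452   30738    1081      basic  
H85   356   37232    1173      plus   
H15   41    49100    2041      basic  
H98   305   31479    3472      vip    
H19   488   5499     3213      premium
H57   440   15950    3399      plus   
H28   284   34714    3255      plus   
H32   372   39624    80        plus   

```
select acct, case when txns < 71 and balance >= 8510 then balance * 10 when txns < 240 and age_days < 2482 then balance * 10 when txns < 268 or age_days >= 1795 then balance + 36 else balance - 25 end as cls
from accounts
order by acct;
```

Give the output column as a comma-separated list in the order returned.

acct=H15: txns < 71 and balance >= 8510 → 491000
acct=H19: txns < 268 or age_days >= 1795 → 5535
acct=H24: txns < 240 and age_days < 2482 → 19250
acct=H28: txns < 268 or age_days >= 1795 → 34750
acct=H32: ELSE → 39599
acct=H36: txns < 268 or age_days >= 1795 → 14693
acct=H49: ELSE → 30713
acct=H53: txns < 240 and age_days < 2482 → 389950
acct=H57: txns < 268 or age_days >= 1795 → 15986
acct=H85: ELSE → 37207
acct=H98: txns < 268 or age_days >= 1795 → 31515

491000, 5535, 19250, 34750, 39599, 14693, 30713, 389950, 15986, 37207, 31515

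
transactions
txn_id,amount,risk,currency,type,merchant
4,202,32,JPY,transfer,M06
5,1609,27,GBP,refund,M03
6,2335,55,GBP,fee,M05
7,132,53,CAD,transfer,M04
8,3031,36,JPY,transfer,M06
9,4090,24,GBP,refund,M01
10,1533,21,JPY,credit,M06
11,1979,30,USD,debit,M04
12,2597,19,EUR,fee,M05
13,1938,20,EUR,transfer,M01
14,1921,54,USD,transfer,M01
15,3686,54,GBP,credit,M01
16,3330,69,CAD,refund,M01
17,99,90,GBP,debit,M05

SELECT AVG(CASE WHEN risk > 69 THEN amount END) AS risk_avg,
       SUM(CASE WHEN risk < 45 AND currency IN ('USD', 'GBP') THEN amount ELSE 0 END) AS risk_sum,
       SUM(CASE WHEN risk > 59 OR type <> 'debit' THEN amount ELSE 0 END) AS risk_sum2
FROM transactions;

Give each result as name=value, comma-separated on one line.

risk_avg=99, risk_sum=7678, risk_sum2=26503

[risk_avg: risk > 69]
txn_id=4: ✗
txn_id=5: ✗
txn_id=6: ✗
txn_id=7: ✗
txn_id=8: ✗
txn_id=9: ✗
txn_id=10: ✗
txn_id=11: ✗
txn_id=12: ✗
txn_id=13: ✗
txn_id=14: ✗
txn_id=15: ✗
txn_id=16: ✗
txn_id=17: ✓ → 99
risk_avg = 99
—
[risk_sum: risk < 45 AND currency IN ('USD', 'GBP')]
txn_id=4: ✗
txn_id=5: ✓ → 1609
txn_id=6: ✗
txn_id=7: ✗
txn_id=8: ✗
txn_id=9: ✓ → 4090
txn_id=10: ✗
txn_id=11: ✓ → 1979
txn_id=12: ✗
txn_id=13: ✗
txn_id=14: ✗
txn_id=15: ✗
txn_id=16: ✗
txn_id=17: ✗
risk_sum = 1609 + 4090 + 1979 = 7678
—
[risk_sum2: risk > 59 OR type <> 'debit']
txn_id=4: ✓ → 202
txn_id=5: ✓ → 1609
txn_id=6: ✓ → 2335
txn_id=7: ✓ → 132
txn_id=8: ✓ → 3031
txn_id=9: ✓ → 4090
txn_id=10: ✓ → 1533
txn_id=11: ✗
txn_id=12: ✓ → 2597
txn_id=13: ✓ → 1938
txn_id=14: ✓ → 1921
txn_id=15: ✓ → 3686
txn_id=16: ✓ → 3330
txn_id=17: ✓ → 99
risk_sum2 = 202 + 1609 + 2335 + 132 + 3031 + 4090 + 1533 + 2597 + 1938 + 1921 + 3686 + 3330 + 99 = 26503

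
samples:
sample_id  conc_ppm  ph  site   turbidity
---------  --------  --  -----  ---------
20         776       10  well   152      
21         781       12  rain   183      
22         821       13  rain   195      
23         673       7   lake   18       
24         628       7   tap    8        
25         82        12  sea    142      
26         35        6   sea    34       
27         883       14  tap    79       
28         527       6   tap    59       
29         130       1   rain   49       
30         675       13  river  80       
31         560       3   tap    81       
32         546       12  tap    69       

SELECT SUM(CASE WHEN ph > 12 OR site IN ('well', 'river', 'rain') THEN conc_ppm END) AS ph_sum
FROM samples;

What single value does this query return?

4066

sample_id=20: ✓ → 776
sample_id=21: ✓ → 781
sample_id=22: ✓ → 821
sample_id=23: ✗
sample_id=24: ✗
sample_id=25: ✗
sample_id=26: ✗
sample_id=27: ✓ → 883
sample_id=28: ✗
sample_id=29: ✓ → 130
sample_id=30: ✓ → 675
sample_id=31: ✗
sample_id=32: ✗
ph_sum = 776 + 781 + 821 + 883 + 130 + 675 = 4066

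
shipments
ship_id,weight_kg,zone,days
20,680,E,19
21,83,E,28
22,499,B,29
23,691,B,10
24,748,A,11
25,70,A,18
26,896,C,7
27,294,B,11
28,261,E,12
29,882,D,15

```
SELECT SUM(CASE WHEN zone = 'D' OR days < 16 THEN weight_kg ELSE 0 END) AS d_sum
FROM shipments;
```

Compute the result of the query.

ship_id=20: ✗
ship_id=21: ✗
ship_id=22: ✗
ship_id=23: ✓ → 691
ship_id=24: ✓ → 748
ship_id=25: ✗
ship_id=26: ✓ → 896
ship_id=27: ✓ → 294
ship_id=28: ✓ → 261
ship_id=29: ✓ → 882
d_sum = 691 + 748 + 896 + 294 + 261 + 882 = 3772

3772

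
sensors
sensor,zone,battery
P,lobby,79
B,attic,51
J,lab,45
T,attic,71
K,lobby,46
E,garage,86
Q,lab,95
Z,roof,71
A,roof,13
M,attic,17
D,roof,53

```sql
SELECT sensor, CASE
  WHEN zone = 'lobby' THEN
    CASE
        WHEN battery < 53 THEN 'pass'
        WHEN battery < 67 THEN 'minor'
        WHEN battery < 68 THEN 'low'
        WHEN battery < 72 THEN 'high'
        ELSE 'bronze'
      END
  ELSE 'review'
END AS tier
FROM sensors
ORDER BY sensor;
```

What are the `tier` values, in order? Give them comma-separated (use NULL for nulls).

review, review, review, review, review, pass, review, bronze, review, review, review

sensor=A: zone='roof' → outer ELSE → review
sensor=B: zone='attic' → outer ELSE → review
sensor=D: zone='roof' → outer ELSE → review
sensor=E: zone='garage' → outer ELSE → review
sensor=J: zone='lab' → outer ELSE → review
sensor=K: zone='lobby' → inner[battery < 53] → pass
sensor=M: zone='attic' → outer ELSE → review
sensor=P: zone='lobby' → inner[ELSE] → bronze
sensor=Q: zone='lab' → outer ELSE → review
sensor=T: zone='attic' → outer ELSE → review
sensor=Z: zone='roof' → outer ELSE → review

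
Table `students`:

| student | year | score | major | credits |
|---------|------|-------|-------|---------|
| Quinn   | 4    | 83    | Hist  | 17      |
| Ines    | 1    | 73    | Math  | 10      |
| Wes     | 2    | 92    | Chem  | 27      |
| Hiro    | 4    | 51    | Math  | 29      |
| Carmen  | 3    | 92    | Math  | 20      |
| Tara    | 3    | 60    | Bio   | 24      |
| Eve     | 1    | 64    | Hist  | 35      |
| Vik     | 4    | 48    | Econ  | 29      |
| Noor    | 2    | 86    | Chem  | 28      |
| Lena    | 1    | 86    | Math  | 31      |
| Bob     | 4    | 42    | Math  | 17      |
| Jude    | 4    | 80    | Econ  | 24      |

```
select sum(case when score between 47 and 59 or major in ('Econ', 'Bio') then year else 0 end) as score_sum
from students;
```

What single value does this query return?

15

student=Quinn: ✗
student=Ines: ✗
student=Wes: ✗
student=Hiro: ✓ → 4
student=Carmen: ✗
student=Tara: ✓ → 3
student=Eve: ✗
student=Vik: ✓ → 4
student=Noor: ✗
student=Lena: ✗
student=Bob: ✗
student=Jude: ✓ → 4
score_sum = 4 + 3 + 4 + 4 = 15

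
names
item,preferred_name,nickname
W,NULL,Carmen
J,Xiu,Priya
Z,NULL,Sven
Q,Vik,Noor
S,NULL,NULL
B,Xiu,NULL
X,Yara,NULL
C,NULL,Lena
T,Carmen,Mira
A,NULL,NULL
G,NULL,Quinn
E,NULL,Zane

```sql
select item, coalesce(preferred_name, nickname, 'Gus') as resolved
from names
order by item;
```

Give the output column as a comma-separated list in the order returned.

Gus, Xiu, Lena, Zane, Quinn, Xiu, Vik, Gus, Carmen, Carmen, Yara, Sven

item=A: preferred_name=NULL, nickname=NULL, → literal Gus → Gus
item=B: preferred_name=Xiu → Xiu
item=C: preferred_name=NULL, nickname=Lena → Lena
item=E: preferred_name=NULL, nickname=Zane → Zane
item=G: preferred_name=NULL, nickname=Quinn → Quinn
item=J: preferred_name=Xiu → Xiu
item=Q: preferred_name=Vik → Vik
item=S: preferred_name=NULL, nickname=NULL, → literal Gus → Gus
item=T: preferred_name=Carmen → Carmen
item=W: preferred_name=NULL, nickname=Carmen → Carmen
item=X: preferred_name=Yara → Yara
item=Z: preferred_name=NULL, nickname=Sven → Sven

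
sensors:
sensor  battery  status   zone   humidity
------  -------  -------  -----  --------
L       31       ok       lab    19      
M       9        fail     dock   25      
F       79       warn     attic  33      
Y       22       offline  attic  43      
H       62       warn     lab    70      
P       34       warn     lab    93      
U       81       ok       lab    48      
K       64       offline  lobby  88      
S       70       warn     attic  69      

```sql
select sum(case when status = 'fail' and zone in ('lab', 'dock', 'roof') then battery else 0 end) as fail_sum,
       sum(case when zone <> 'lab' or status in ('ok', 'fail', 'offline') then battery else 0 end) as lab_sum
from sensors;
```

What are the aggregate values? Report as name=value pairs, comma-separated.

[fail_sum: status = 'fail' and zone in ('lab', 'dock', 'roof')]
sensor=L: ✗
sensor=M: ✓ → 9
sensor=F: ✗
sensor=Y: ✗
sensor=H: ✗
sensor=P: ✗
sensor=U: ✗
sensor=K: ✗
sensor=S: ✗
fail_sum = 9
—
[lab_sum: zone <> 'lab' or status in ('ok', 'fail', 'offline')]
sensor=L: ✓ → 31
sensor=M: ✓ → 9
sensor=F: ✓ → 79
sensor=Y: ✓ → 22
sensor=H: ✗
sensor=P: ✗
sensor=U: ✓ → 81
sensor=K: ✓ → 64
sensor=S: ✓ → 70
lab_sum = 31 + 9 + 79 + 22 + 81 + 64 + 70 = 356

fail_sum=9, lab_sum=356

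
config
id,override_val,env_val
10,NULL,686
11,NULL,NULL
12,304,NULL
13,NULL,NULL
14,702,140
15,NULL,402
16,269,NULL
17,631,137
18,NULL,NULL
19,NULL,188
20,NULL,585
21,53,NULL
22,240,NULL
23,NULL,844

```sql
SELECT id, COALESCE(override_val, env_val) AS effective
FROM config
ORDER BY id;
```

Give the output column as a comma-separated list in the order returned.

686, NULL, 304, NULL, 702, 402, 269, 631, NULL, 188, 585, 53, 240, 844

id=10: override_val=NULL, env_val=686 → 686
id=11: override_val=NULL, env_val=NULL (all NULL) → NULL
id=12: override_val=304 → 304
id=13: override_val=NULL, env_val=NULL (all NULL) → NULL
id=14: override_val=702 → 702
id=15: override_val=NULL, env_val=402 → 402
id=16: override_val=269 → 269
id=17: override_val=631 → 631
id=18: override_val=NULL, env_val=NULL (all NULL) → NULL
id=19: override_val=NULL, env_val=188 → 188
id=20: override_val=NULL, env_val=585 → 585
id=21: override_val=53 → 53
id=22: override_val=240 → 240
id=23: override_val=NULL, env_val=844 → 844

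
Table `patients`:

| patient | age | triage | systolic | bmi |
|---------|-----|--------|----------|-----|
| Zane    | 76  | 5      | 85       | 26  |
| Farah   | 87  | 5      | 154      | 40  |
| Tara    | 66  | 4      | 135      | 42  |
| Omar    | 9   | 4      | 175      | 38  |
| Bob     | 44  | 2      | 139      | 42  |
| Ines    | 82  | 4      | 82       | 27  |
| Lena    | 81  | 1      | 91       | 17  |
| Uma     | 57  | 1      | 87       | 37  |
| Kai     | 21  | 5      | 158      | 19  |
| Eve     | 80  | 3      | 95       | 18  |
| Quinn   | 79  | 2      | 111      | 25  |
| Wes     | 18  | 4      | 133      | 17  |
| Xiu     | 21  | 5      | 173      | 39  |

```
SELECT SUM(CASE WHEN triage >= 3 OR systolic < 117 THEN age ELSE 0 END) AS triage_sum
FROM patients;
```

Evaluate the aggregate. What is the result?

677

patient=Zane: ✓ → 76
patient=Farah: ✓ → 87
patient=Tara: ✓ → 66
patient=Omar: ✓ → 9
patient=Bob: ✗
patient=Ines: ✓ → 82
patient=Lena: ✓ → 81
patient=Uma: ✓ → 57
patient=Kai: ✓ → 21
patient=Eve: ✓ → 80
patient=Quinn: ✓ → 79
patient=Wes: ✓ → 18
patient=Xiu: ✓ → 21
triage_sum = 76 + 87 + 66 + 9 + 82 + 81 + 57 + 21 + 80 + 79 + 18 + 21 = 677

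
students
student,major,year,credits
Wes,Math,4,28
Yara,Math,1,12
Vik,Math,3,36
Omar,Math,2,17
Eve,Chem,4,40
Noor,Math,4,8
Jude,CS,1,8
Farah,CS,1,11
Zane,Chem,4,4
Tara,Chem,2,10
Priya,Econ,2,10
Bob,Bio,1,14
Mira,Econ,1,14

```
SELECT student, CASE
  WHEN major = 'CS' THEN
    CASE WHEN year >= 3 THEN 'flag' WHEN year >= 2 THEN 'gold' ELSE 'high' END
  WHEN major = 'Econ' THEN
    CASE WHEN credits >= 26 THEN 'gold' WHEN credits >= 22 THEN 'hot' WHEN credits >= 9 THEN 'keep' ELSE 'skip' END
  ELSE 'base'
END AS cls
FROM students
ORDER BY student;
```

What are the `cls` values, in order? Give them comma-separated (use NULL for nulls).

base, base, high, high, keep, base, base, keep, base, base, base, base, base

student=Bob: major='Bio' → outer ELSE → base
student=Eve: major='Chem' → outer ELSE → base
student=Farah: major='CS' → inner[ELSE] → high
student=Jude: major='CS' → inner[ELSE] → high
student=Mira: major='Econ' → inner[credits >= 9] → keep
student=Noor: major='Math' → outer ELSE → base
student=Omar: major='Math' → outer ELSE → base
student=Priya: major='Econ' → inner[credits >= 9] → keep
student=Tara: major='Chem' → outer ELSE → base
student=Vik: major='Math' → outer ELSE → base
student=Wes: major='Math' → outer ELSE → base
student=Yara: major='Math' → outer ELSE → base
student=Zane: major='Chem' → outer ELSE → base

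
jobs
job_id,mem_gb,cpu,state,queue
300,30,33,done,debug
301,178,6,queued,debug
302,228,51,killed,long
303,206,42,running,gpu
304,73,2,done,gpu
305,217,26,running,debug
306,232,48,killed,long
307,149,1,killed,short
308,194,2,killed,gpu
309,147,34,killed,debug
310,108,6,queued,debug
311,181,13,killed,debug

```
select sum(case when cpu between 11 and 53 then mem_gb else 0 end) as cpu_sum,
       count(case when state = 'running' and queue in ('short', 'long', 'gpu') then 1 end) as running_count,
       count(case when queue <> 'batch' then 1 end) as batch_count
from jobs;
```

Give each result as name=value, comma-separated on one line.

cpu_sum=1241, running_count=1, batch_count=12

[cpu_sum: cpu between 11 and 53]
job_id=300: ✓ → 30
job_id=301: ✗
job_id=302: ✓ → 228
job_id=303: ✓ → 206
job_id=304: ✗
job_id=305: ✓ → 217
job_id=306: ✓ → 232
job_id=307: ✗
job_id=308: ✗
job_id=309: ✓ → 147
job_id=310: ✗
job_id=311: ✓ → 181
cpu_sum = 30 + 228 + 206 + 217 + 232 + 147 + 181 = 1241
—
[running_count: state = 'running' and queue in ('short', 'long', 'gpu')]
job_id=300: ✗
job_id=301: ✗
job_id=302: ✗
job_id=303: ✓ → 1
job_id=304: ✗
job_id=305: ✗
job_id=306: ✗
job_id=307: ✗
job_id=308: ✗
job_id=309: ✗
job_id=310: ✗
job_id=311: ✗
running_count = COUNT(1) = 1
—
[batch_count: queue <> 'batch']
job_id=300: ✓ → 1
job_id=301: ✓ → 1
job_id=302: ✓ → 1
job_id=303: ✓ → 1
job_id=304: ✓ → 1
job_id=305: ✓ → 1
job_id=306: ✓ → 1
job_id=307: ✓ → 1
job_id=308: ✓ → 1
job_id=309: ✓ → 1
job_id=310: ✓ → 1
job_id=311: ✓ → 1
batch_count = COUNT(1, 1, 1, 1, 1, 1, 1, 1, 1, 1, 1, 1) = 12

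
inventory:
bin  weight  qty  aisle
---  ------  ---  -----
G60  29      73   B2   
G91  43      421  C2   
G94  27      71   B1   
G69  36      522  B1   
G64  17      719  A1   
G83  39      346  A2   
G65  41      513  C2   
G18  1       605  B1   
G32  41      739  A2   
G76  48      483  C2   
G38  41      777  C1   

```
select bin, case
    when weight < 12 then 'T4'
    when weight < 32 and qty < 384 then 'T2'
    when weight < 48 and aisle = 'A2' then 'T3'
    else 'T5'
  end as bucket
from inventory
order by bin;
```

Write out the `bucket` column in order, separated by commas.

T4, T3, T5, T2, T5, T5, T5, T5, T3, T5, T2

bin=G18: weight < 12 → T4
bin=G32: weight < 48 and aisle = 'A2' → T3
bin=G38: ELSE → T5
bin=G60: weight < 32 and qty < 384 → T2
bin=G64: ELSE → T5
bin=G65: ELSE → T5
bin=G69: ELSE → T5
bin=G76: ELSE → T5
bin=G83: weight < 48 and aisle = 'A2' → T3
bin=G91: ELSE → T5
bin=G94: weight < 32 and qty < 384 → T2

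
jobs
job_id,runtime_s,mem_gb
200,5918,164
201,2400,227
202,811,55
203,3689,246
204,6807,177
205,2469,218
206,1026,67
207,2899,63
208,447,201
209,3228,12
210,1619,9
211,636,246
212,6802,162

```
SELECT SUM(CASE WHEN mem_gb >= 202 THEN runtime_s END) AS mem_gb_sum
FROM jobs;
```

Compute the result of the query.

job_id=200: ✗
job_id=201: ✓ → 2400
job_id=202: ✗
job_id=203: ✓ → 3689
job_id=204: ✗
job_id=205: ✓ → 2469
job_id=206: ✗
job_id=207: ✗
job_id=208: ✗
job_id=209: ✗
job_id=210: ✗
job_id=211: ✓ → 636
job_id=212: ✗
mem_gb_sum = 2400 + 3689 + 2469 + 636 = 9194

9194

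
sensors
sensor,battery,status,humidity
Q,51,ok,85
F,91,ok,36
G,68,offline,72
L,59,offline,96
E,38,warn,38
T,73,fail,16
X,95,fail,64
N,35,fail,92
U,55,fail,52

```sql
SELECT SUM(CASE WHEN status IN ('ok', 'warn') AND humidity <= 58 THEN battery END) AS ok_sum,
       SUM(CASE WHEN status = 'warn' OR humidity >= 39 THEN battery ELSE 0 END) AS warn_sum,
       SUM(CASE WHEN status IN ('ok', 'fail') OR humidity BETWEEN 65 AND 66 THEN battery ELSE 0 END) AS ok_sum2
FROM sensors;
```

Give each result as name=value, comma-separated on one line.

ok_sum=129, warn_sum=401, ok_sum2=400

[ok_sum: status IN ('ok', 'warn') AND humidity <= 58]
sensor=Q: ✗
sensor=F: ✓ → 91
sensor=G: ✗
sensor=L: ✗
sensor=E: ✓ → 38
sensor=T: ✗
sensor=X: ✗
sensor=N: ✗
sensor=U: ✗
ok_sum = 91 + 38 = 129
—
[warn_sum: status = 'warn' OR humidity >= 39]
sensor=Q: ✓ → 51
sensor=F: ✗
sensor=G: ✓ → 68
sensor=L: ✓ → 59
sensor=E: ✓ → 38
sensor=T: ✗
sensor=X: ✓ → 95
sensor=N: ✓ → 35
sensor=U: ✓ → 55
warn_sum = 51 + 68 + 59 + 38 + 95 + 35 + 55 = 401
—
[ok_sum2: status IN ('ok', 'fail') OR humidity BETWEEN 65 AND 66]
sensor=Q: ✓ → 51
sensor=F: ✓ → 91
sensor=G: ✗
sensor=L: ✗
sensor=E: ✗
sensor=T: ✓ → 73
sensor=X: ✓ → 95
sensor=N: ✓ → 35
sensor=U: ✓ → 55
ok_sum2 = 51 + 91 + 73 + 95 + 35 + 55 = 400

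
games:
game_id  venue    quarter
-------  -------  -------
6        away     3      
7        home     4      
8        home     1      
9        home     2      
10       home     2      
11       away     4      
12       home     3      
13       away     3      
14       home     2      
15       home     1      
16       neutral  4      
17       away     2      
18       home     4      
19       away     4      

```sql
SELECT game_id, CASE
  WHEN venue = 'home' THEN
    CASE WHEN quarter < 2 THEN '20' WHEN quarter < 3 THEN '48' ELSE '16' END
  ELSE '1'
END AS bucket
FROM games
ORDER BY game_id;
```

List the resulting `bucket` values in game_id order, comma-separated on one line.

1, 16, 20, 48, 48, 1, 16, 1, 48, 20, 1, 1, 16, 1

game_id=6: venue='away' → outer ELSE → 1
game_id=7: venue='home' → inner[ELSE] → 16
game_id=8: venue='home' → inner[quarter < 2] → 20
game_id=9: venue='home' → inner[quarter < 3] → 48
game_id=10: venue='home' → inner[quarter < 3] → 48
game_id=11: venue='away' → outer ELSE → 1
game_id=12: venue='home' → inner[ELSE] → 16
game_id=13: venue='away' → outer ELSE → 1
game_id=14: venue='home' → inner[quarter < 3] → 48
game_id=15: venue='home' → inner[quarter < 2] → 20
game_id=16: venue='neutral' → outer ELSE → 1
game_id=17: venue='away' → outer ELSE → 1
game_id=18: venue='home' → inner[ELSE] → 16
game_id=19: venue='away' → outer ELSE → 1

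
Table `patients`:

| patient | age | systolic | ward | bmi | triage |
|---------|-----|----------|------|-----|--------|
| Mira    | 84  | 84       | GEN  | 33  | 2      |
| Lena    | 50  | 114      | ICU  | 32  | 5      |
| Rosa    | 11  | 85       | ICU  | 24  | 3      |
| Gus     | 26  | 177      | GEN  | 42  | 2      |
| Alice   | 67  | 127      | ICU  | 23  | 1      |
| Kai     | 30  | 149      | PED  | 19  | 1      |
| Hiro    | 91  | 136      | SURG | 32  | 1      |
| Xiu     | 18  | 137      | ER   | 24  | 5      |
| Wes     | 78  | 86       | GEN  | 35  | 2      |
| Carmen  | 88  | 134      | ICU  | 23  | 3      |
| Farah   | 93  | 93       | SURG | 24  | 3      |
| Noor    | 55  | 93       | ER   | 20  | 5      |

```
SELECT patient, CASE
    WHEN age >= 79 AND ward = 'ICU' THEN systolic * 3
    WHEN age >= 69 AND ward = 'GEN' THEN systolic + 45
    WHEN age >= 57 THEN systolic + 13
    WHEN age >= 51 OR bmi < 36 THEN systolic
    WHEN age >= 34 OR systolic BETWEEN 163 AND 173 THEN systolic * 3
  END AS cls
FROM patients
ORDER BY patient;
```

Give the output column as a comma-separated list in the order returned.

patient=Alice: age >= 57 → 140
patient=Carmen: age >= 79 AND ward = 'ICU' → 402
patient=Farah: age >= 57 → 106
patient=Gus: (no match → NULL) → NULL
patient=Hiro: age >= 57 → 149
patient=Kai: age >= 51 OR bmi < 36 → 149
patient=Lena: age >= 51 OR bmi < 36 → 114
patient=Mira: age >= 69 AND ward = 'GEN' → 129
patient=Noor: age >= 51 OR bmi < 36 → 93
patient=Rosa: age >= 51 OR bmi < 36 → 85
patient=Wes: age >= 69 AND ward = 'GEN' → 131
patient=Xiu: age >= 51 OR bmi < 36 → 137

140, 402, 106, NULL, 149, 149, 114, 129, 93, 85, 131, 137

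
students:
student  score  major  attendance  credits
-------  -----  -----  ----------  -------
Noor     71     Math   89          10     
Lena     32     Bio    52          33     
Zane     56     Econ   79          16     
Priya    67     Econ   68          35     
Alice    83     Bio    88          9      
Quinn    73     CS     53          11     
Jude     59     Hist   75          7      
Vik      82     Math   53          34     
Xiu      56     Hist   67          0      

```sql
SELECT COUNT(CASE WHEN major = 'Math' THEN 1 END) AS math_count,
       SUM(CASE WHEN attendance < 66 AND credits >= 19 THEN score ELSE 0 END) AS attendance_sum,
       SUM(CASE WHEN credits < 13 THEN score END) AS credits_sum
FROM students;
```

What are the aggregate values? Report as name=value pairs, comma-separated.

math_count=2, attendance_sum=114, credits_sum=342

[math_count: major = 'Math']
student=Noor: ✓ → 1
student=Lena: ✗
student=Zane: ✗
student=Priya: ✗
student=Alice: ✗
student=Quinn: ✗
student=Jude: ✗
student=Vik: ✓ → 1
student=Xiu: ✗
math_count = COUNT(1, 1) = 2
—
[attendance_sum: attendance < 66 AND credits >= 19]
student=Noor: ✗
student=Lena: ✓ → 32
student=Zane: ✗
student=Priya: ✗
student=Alice: ✗
student=Quinn: ✗
student=Jude: ✗
student=Vik: ✓ → 82
student=Xiu: ✗
attendance_sum = 32 + 82 = 114
—
[credits_sum: credits < 13]
student=Noor: ✓ → 71
student=Lena: ✗
student=Zane: ✗
student=Priya: ✗
student=Alice: ✓ → 83
student=Quinn: ✓ → 73
student=Jude: ✓ → 59
student=Vik: ✗
student=Xiu: ✓ → 56
credits_sum = 71 + 83 + 73 + 59 + 56 = 342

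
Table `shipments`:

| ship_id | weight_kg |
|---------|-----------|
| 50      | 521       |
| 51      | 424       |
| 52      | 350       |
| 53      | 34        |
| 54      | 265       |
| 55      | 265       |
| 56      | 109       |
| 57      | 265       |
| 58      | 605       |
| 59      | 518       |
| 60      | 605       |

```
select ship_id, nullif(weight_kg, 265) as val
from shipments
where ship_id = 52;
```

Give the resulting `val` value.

ship_id = 52: weight_kg=350.
weight_kg=350 vs 265: differ → 350

350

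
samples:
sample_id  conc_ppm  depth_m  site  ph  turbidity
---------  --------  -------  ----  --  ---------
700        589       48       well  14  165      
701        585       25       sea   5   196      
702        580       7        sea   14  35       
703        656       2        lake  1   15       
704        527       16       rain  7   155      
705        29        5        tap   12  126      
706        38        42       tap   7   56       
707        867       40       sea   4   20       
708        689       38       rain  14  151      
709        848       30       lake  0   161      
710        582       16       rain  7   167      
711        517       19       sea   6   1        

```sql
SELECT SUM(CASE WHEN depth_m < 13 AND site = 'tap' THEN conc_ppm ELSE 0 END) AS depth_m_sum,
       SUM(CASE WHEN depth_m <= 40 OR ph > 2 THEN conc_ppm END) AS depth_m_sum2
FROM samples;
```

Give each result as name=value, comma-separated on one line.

depth_m_sum=29, depth_m_sum2=6507

[depth_m_sum: depth_m < 13 AND site = 'tap']
sample_id=700: ✗
sample_id=701: ✗
sample_id=702: ✗
sample_id=703: ✗
sample_id=704: ✗
sample_id=705: ✓ → 29
sample_id=706: ✗
sample_id=707: ✗
sample_id=708: ✗
sample_id=709: ✗
sample_id=710: ✗
sample_id=711: ✗
depth_m_sum = 29
—
[depth_m_sum2: depth_m <= 40 OR ph > 2]
sample_id=700: ✓ → 589
sample_id=701: ✓ → 585
sample_id=702: ✓ → 580
sample_id=703: ✓ → 656
sample_id=704: ✓ → 527
sample_id=705: ✓ → 29
sample_id=706: ✓ → 38
sample_id=707: ✓ → 867
sample_id=708: ✓ → 689
sample_id=709: ✓ → 848
sample_id=710: ✓ → 582
sample_id=711: ✓ → 517
depth_m_sum2 = 589 + 585 + 580 + 656 + 527 + 29 + 38 + 867 + 689 + 848 + 582 + 517 = 6507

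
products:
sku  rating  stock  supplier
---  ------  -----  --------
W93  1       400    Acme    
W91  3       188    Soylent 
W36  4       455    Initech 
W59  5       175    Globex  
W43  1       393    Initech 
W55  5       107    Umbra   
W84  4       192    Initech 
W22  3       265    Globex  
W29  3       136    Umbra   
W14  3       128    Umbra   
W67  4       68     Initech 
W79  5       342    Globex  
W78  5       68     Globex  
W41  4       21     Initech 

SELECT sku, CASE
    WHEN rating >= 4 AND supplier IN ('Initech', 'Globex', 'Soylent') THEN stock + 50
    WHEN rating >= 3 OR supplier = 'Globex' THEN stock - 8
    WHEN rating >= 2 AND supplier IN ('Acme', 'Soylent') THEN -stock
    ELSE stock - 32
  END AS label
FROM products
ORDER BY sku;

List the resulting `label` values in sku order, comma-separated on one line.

sku=W14: rating >= 3 OR supplier = 'Globex' → 120
sku=W22: rating >= 3 OR supplier = 'Globex' → 257
sku=W29: rating >= 3 OR supplier = 'Globex' → 128
sku=W36: rating >= 4 AND supplier IN ('Initech', 'Globex', 'Soylent') → 505
sku=W41: rating >= 4 AND supplier IN ('Initech', 'Globex', 'Soylent') → 71
sku=W43: ELSE → 361
sku=W55: rating >= 3 OR supplier = 'Globex' → 99
sku=W59: rating >= 4 AND supplier IN ('Initech', 'Globex', 'Soylent') → 225
sku=W67: rating >= 4 AND supplier IN ('Initech', 'Globex', 'Soylent') → 118
sku=W78: rating >= 4 AND supplier IN ('Initech', 'Globex', 'Soylent') → 118
sku=W79: rating >= 4 AND supplier IN ('Initech', 'Globex', 'Soylent') → 392
sku=W84: rating >= 4 AND supplier IN ('Initech', 'Globex', 'Soylent') → 242
sku=W91: rating >= 3 OR supplier = 'Globex' → 180
sku=W93: ELSE → 368

120, 257, 128, 505, 71, 361, 99, 225, 118, 118, 392, 242, 180, 368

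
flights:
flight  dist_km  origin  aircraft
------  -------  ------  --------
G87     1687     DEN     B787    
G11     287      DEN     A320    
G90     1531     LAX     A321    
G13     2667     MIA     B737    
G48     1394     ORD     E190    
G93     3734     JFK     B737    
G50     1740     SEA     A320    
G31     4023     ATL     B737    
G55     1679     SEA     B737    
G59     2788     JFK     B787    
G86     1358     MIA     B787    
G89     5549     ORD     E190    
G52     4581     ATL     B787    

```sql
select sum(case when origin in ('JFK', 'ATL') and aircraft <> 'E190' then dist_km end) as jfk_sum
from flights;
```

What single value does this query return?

15126

flight=G87: ✗
flight=G11: ✗
flight=G90: ✗
flight=G13: ✗
flight=G48: ✗
flight=G93: ✓ → 3734
flight=G50: ✗
flight=G31: ✓ → 4023
flight=G55: ✗
flight=G59: ✓ → 2788
flight=G86: ✗
flight=G89: ✗
flight=G52: ✓ → 4581
jfk_sum = 3734 + 4023 + 2788 + 4581 = 15126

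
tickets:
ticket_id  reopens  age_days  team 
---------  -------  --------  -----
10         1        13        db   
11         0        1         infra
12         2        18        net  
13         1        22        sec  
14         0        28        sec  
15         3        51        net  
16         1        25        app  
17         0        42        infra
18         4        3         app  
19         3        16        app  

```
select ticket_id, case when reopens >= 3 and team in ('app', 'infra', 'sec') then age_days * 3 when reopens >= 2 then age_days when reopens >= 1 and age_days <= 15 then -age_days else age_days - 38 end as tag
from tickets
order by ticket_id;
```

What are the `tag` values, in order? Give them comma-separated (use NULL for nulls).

ticket_id=10: reopens >= 1 and age_days <= 15 → -13
ticket_id=11: ELSE → -37
ticket_id=12: reopens >= 2 → 18
ticket_id=13: ELSE → -16
ticket_id=14: ELSE → -10
ticket_id=15: reopens >= 2 → 51
ticket_id=16: ELSE → -13
ticket_id=17: ELSE → 4
ticket_id=18: reopens >= 3 and team in ('app', 'infra', 'sec') → 9
ticket_id=19: reopens >= 3 and team in ('app', 'infra', 'sec') → 48

-13, -37, 18, -16, -10, 51, -13, 4, 9, 48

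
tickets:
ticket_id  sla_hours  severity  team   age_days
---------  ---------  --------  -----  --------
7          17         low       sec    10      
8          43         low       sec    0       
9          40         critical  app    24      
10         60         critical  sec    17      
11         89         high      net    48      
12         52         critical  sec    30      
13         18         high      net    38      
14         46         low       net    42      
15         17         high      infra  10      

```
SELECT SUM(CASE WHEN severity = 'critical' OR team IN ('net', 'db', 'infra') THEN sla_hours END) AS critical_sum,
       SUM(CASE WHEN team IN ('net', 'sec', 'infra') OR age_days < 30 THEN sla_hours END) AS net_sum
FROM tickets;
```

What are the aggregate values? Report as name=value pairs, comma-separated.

[critical_sum: severity = 'critical' OR team IN ('net', 'db', 'infra')]
ticket_id=7: ✗
ticket_id=8: ✗
ticket_id=9: ✓ → 40
ticket_id=10: ✓ → 60
ticket_id=11: ✓ → 89
ticket_id=12: ✓ → 52
ticket_id=13: ✓ → 18
ticket_id=14: ✓ → 46
ticket_id=15: ✓ → 17
critical_sum = 40 + 60 + 89 + 52 + 18 + 46 + 17 = 322
—
[net_sum: team IN ('net', 'sec', 'infra') OR age_days < 30]
ticket_id=7: ✓ → 17
ticket_id=8: ✓ → 43
ticket_id=9: ✓ → 40
ticket_id=10: ✓ → 60
ticket_id=11: ✓ → 89
ticket_id=12: ✓ → 52
ticket_id=13: ✓ → 18
ticket_id=14: ✓ → 46
ticket_id=15: ✓ → 17
net_sum = 17 + 43 + 40 + 60 + 89 + 52 + 18 + 46 + 17 = 382

critical_sum=322, net_sum=382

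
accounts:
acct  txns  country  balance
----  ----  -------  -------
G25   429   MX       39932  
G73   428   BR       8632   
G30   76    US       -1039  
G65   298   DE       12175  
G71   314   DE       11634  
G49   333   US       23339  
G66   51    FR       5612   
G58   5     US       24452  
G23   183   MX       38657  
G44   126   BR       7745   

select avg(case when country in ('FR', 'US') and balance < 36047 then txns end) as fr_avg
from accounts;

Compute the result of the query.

acct=G25: ✗
acct=G73: ✗
acct=G30: ✓ → 76
acct=G65: ✗
acct=G71: ✗
acct=G49: ✓ → 333
acct=G66: ✓ → 51
acct=G58: ✓ → 5
acct=G23: ✗
acct=G44: ✗
fr_avg = (76 + 333 + 51 + 5) / 4 = 116.25

116.25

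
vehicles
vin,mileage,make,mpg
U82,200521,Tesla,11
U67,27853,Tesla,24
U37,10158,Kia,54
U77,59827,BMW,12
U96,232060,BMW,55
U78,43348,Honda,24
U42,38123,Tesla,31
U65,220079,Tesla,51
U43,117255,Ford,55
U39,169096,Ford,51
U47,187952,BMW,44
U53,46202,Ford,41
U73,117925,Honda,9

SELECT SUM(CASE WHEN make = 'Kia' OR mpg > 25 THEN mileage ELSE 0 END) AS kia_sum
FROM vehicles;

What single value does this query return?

1020925

vin=U82: ✗
vin=U67: ✗
vin=U37: ✓ → 10158
vin=U77: ✗
vin=U96: ✓ → 232060
vin=U78: ✗
vin=U42: ✓ → 38123
vin=U65: ✓ → 220079
vin=U43: ✓ → 117255
vin=U39: ✓ → 169096
vin=U47: ✓ → 187952
vin=U53: ✓ → 46202
vin=U73: ✗
kia_sum = 10158 + 232060 + 38123 + 220079 + 117255 + 169096 + 187952 + 46202 = 1020925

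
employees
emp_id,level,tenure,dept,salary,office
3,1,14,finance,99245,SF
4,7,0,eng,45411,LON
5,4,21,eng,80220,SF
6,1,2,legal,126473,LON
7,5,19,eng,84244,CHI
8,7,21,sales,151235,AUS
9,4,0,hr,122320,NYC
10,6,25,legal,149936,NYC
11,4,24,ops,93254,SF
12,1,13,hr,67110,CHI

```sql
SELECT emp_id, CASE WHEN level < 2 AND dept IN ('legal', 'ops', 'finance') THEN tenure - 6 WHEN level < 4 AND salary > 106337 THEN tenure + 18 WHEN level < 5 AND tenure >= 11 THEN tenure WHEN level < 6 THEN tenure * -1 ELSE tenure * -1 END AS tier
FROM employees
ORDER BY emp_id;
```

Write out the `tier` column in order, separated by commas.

emp_id=3: level < 2 AND dept IN ('legal', 'ops', 'finance') → 8
emp_id=4: ELSE → 0
emp_id=5: level < 5 AND tenure >= 11 → 21
emp_id=6: level < 2 AND dept IN ('legal', 'ops', 'finance') → -4
emp_id=7: level < 6 → -19
emp_id=8: ELSE → -21
emp_id=9: level < 6 → 0
emp_id=10: ELSE → -25
emp_id=11: level < 5 AND tenure >= 11 → 24
emp_id=12: level < 5 AND tenure >= 11 → 13

8, 0, 21, -4, -19, -21, 0, -25, 24, 13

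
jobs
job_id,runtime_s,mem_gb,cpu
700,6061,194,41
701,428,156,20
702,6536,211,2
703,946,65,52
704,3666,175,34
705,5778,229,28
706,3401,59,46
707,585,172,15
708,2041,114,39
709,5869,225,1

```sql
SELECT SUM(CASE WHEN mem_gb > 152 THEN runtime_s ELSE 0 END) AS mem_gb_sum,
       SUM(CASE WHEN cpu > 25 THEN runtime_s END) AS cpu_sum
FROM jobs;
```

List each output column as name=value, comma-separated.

[mem_gb_sum: mem_gb > 152]
job_id=700: ✓ → 6061
job_id=701: ✓ → 428
job_id=702: ✓ → 6536
job_id=703: ✗
job_id=704: ✓ → 3666
job_id=705: ✓ → 5778
job_id=706: ✗
job_id=707: ✓ → 585
job_id=708: ✗
job_id=709: ✓ → 5869
mem_gb_sum = 6061 + 428 + 6536 + 3666 + 5778 + 585 + 5869 = 28923
—
[cpu_sum: cpu > 25]
job_id=700: ✓ → 6061
job_id=701: ✗
job_id=702: ✗
job_id=703: ✓ → 946
job_id=704: ✓ → 3666
job_id=705: ✓ → 5778
job_id=706: ✓ → 3401
job_id=707: ✗
job_id=708: ✓ → 2041
job_id=709: ✗
cpu_sum = 6061 + 946 + 3666 + 5778 + 3401 + 2041 = 21893

mem_gb_sum=28923, cpu_sum=21893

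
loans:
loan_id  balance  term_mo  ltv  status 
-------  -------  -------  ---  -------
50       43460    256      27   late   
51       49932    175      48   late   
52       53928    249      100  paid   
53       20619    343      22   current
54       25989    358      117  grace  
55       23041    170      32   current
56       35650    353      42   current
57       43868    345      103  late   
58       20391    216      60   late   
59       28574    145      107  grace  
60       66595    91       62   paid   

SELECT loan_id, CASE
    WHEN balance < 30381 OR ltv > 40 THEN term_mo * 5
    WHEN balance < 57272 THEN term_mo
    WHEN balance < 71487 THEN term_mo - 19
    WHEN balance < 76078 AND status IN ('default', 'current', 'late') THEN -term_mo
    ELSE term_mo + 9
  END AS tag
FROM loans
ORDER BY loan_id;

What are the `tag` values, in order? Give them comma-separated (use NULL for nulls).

loan_id=50: balance < 57272 → 256
loan_id=51: balance < 30381 OR ltv > 40 → 875
loan_id=52: balance < 30381 OR ltv > 40 → 1245
loan_id=53: balance < 30381 OR ltv > 40 → 1715
loan_id=54: balance < 30381 OR ltv > 40 → 1790
loan_id=55: balance < 30381 OR ltv > 40 → 850
loan_id=56: balance < 30381 OR ltv > 40 → 1765
loan_id=57: balance < 30381 OR ltv > 40 → 1725
loan_id=58: balance < 30381 OR ltv > 40 → 1080
loan_id=59: balance < 30381 OR ltv > 40 → 725
loan_id=60: balance < 30381 OR ltv > 40 → 455

256, 875, 1245, 1715, 1790, 850, 1765, 1725, 1080, 725, 455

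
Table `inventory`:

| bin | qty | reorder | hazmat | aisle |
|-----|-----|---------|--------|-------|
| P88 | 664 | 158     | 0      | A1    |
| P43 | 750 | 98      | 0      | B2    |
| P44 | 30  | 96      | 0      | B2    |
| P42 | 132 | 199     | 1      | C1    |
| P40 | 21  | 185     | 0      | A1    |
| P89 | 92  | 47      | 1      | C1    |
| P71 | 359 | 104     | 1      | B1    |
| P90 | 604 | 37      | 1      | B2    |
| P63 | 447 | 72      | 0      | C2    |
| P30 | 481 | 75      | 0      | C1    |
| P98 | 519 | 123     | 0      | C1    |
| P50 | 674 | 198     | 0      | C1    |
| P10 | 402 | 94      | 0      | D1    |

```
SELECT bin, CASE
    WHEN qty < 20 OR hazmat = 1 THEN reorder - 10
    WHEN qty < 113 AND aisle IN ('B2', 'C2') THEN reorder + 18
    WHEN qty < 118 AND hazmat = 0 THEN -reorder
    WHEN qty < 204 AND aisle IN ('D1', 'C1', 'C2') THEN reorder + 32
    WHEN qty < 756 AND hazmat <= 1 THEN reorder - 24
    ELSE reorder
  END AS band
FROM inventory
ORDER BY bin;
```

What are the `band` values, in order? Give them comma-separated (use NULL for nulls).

bin=P10: qty < 756 AND hazmat <= 1 → 70
bin=P30: qty < 756 AND hazmat <= 1 → 51
bin=P40: qty < 118 AND hazmat = 0 → -185
bin=P42: qty < 20 OR hazmat = 1 → 189
bin=P43: qty < 756 AND hazmat <= 1 → 74
bin=P44: qty < 113 AND aisle IN ('B2', 'C2') → 114
bin=P50: qty < 756 AND hazmat <= 1 → 174
bin=P63: qty < 756 AND hazmat <= 1 → 48
bin=P71: qty < 20 OR hazmat = 1 → 94
bin=P88: qty < 756 AND hazmat <= 1 → 134
bin=P89: qty < 20 OR hazmat = 1 → 37
bin=P90: qty < 20 OR hazmat = 1 → 27
bin=P98: qty < 756 AND hazmat <= 1 → 99

70, 51, -185, 189, 74, 114, 174, 48, 94, 134, 37, 27, 99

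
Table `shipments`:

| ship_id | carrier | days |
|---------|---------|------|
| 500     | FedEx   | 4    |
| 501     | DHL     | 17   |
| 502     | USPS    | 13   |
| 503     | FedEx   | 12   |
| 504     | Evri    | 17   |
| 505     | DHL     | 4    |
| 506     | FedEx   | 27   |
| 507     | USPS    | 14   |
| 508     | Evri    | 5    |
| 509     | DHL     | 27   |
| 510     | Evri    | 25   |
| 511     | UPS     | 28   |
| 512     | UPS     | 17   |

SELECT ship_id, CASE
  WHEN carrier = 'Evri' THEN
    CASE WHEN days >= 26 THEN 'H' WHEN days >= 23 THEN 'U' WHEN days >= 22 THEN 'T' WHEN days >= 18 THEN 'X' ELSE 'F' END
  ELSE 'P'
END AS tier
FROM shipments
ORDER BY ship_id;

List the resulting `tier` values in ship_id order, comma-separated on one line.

ship_id=500: carrier='FedEx' → outer ELSE → P
ship_id=501: carrier='DHL' → outer ELSE → P
ship_id=502: carrier='USPS' → outer ELSE → P
ship_id=503: carrier='FedEx' → outer ELSE → P
ship_id=504: carrier='Evri' → inner[ELSE] → F
ship_id=505: carrier='DHL' → outer ELSE → P
ship_id=506: carrier='FedEx' → outer ELSE → P
ship_id=507: carrier='USPS' → outer ELSE → P
ship_id=508: carrier='Evri' → inner[ELSE] → F
ship_id=509: carrier='DHL' → outer ELSE → P
ship_id=510: carrier='Evri' → inner[days >= 23] → U
ship_id=511: carrier='UPS' → outer ELSE → P
ship_id=512: carrier='UPS' → outer ELSE → P

P, P, P, P, F, P, P, P, F, P, U, P, P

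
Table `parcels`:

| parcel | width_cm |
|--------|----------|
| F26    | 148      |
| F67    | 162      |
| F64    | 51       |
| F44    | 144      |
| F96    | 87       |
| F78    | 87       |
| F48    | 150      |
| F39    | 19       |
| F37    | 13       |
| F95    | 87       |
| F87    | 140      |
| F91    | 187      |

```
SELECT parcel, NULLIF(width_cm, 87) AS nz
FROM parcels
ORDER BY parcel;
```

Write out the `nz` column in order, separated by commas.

148, 13, 19, 144, 150, 51, 162, NULL, 140, 187, NULL, NULL

parcel=F26: width_cm=148 vs 87: differ → 148
parcel=F37: width_cm=13 vs 87: differ → 13
parcel=F39: width_cm=19 vs 87: differ → 19
parcel=F44: width_cm=144 vs 87: differ → 144
parcel=F48: width_cm=150 vs 87: differ → 150
parcel=F64: width_cm=51 vs 87: differ → 51
parcel=F67: width_cm=162 vs 87: differ → 162
parcel=F78: width_cm=87 vs 87: equal → NULL
parcel=F87: width_cm=140 vs 87: differ → 140
parcel=F91: width_cm=187 vs 87: differ → 187
parcel=F95: width_cm=87 vs 87: equal → NULL
parcel=F96: width_cm=87 vs 87: equal → NULL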